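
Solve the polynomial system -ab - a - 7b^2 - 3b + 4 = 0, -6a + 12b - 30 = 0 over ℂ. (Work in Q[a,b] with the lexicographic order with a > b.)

{(-7, -1), (-3, 1)}

Compute a lex Gröbner basis by Buchberger's algorithm.
f_1 = -ab - a - 7b^2 - 3b + 4, LT = ab.
f_2 = -6a + 12b - 30, LT = a.

S(f_1,f_2): lcm = ab. S = a + 9b^2 - 2b - 4.
  leading term a: subtract (-1/6)·f_2 from a + 9b^2 - 2b - 4 → 9b^2 - 9
  leading term b^2: no divisor's leading term divides it; move 9b^2 to the remainder.
  leading term 1: no divisor's leading term divides it; move -9 to the remainder.
  remainder 9b^2 - 9 ≠ 0; add h_3 = 9b^2 - 9 to the basis.

The other S-polynomials (S(f_1,h_3), S(f_2,h_3)) all reduce to 0 modulo the current basis, so we have a Gröbner basis.
Inter-reduce: drop elements whose leading term is divisible by another's, tail-reduce, and make monic.
Reduced Gröbner basis: {a - 2b + 5, b^2 - 1}.

Elimination: the polynomial b^2 - 1 lies in the elimination ideal for b, so b ∈ {-1, 1}. For each such b, the remaining basis elements (now univariate) give the rest of the solution.
  b = -1: the earlier basis element becomes a + 7 = 0, giving a = -7 — point (-7, -1).
  b = 1: the earlier basis element becomes a + 3 = 0, giving a = -3 — point (-3, 1).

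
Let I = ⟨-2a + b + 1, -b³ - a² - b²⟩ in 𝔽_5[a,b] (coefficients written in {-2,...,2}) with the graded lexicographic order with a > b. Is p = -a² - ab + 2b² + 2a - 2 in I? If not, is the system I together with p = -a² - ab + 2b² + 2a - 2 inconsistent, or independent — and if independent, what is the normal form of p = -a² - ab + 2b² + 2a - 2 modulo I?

-a² - ab + 2b² + 2a - 2 lies in I (it reduces to 0).

First compute the reduced Gröbner basis of I by Buchberger's algorithm.
f_1 = -2a + b + 1, LT = a.
f_2 = -b³ - a² - b², LT = b³.

S(f_1,f_2): leading monomials are coprime, so the S-polynomial reduces to 0 (Buchberger's first criterion).
Every S-polynomial of the final basis reduces to 0, so we have a Gröbner basis.
Inter-reduce: drop elements whose leading term is divisible by another's, tail-reduce, and make monic.
Reduced Gröbner basis: {b³ - 2b - 1, a + 2b + 2}.
Label its elements g_1 = b³ - 2b - 1, g_2 = a + 2b + 2.

Reduce p = -a² - ab + 2b² + 2a - 2 modulo G:
  leading term a²: subtract (-a)·g_2 from -a² - ab + 2b² + 2a - 2 → ab + 2b² - a - 2
  leading term ab: subtract (b)·g_2 from ab + 2b² - a - 2 → -a - 2b - 2
  leading term a: subtract (-1)·g_2 from -a - 2b - 2 → 0
  normal form = 0.
Since the normal form is 0, p ∈ I.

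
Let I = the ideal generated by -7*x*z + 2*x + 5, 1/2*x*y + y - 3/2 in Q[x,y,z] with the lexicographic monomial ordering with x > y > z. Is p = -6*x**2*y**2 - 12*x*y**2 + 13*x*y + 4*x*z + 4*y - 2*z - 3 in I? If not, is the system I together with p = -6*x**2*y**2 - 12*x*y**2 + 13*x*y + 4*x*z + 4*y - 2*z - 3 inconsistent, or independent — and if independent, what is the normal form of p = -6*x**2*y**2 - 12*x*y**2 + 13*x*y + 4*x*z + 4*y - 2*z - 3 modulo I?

First compute the reduced Gröbner basis of I by Buchberger's algorithm.
f_1 = -7*x*z + 2*x + 5, LT = x*z.
f_2 = 1/2*x*y + y - 3/2, LT = x*y.

S(f_1,f_2): lcm = x*y*z. S = -2/7*x*y - 2*y*z - 5/7*y + 3*z.
  reduce S modulo (f_1, f_2):
  remainder -2*y*z - 1/7*y + 3*z - 6/7 ≠ 0; add h_3 = -2*y*z - 1/7*y + 3*z - 6/7 to the basis.

The other S-polynomials (S(f_1,h_3), S(f_2,h_3)) all reduce to 0 modulo the current basis, so we have a Gröbner basis.
Inter-reduce: drop elements whose leading term is divisible by another's, tail-reduce, and make monic.
Reduced Gröbner basis: {x*y + 2*y - 3, x*z - 2/7*x - 5/7, y*z + 1/14*y - 3/2*z + 3/7}.
Label its elements g_1 = x*y + 2*y - 3, g_2 = x*z - 2/7*x - 5/7, g_3 = y*z + 1/14*y - 3/2*z + 3/7.

Reduce p = -6*x**2*y**2 - 12*x*y**2 + 13*x*y + 4*x*z + 4*y - 2*z - 3 modulo G:
  leading term x**2*y**2: subtract (-6*x*y)·g_1 from -6*x**2*y**2 - 12*x*y**2 + 13*x*y + 4*x*z + 4*y - 2*z - 3 → -5*x*y + 4*x*z + 4*y - 2*z - 3
  leading term x*y: subtract (-5)·g_1 from -5*x*y + 4*x*z + 4*y - 2*z - 3 → 4*x*z + 14*y - 2*z - 18
  leading term x*z: subtract (4)·g_2 from 4*x*z + 14*y - 2*z - 18 → 8/7*x + 14*y - 2*z - 106/7
  leading term x: no divisor's leading term divides it; move 8/7*x to the remainder.
  leading term y: no divisor's leading term divides it; move 14*y to the remainder.
  leading term z: no divisor's leading term divides it; move -2*z to the remainder.
  leading term 1: no divisor's leading term divides it; move -106/7 to the remainder.
  normal form = 8/7*x + 14*y - 2*z - 106/7.
The normal form is nonzero, so p ∉ I. Since p minus its normal form lies in I, I + (p) = I + (r) where r = 8/7*x + 14*y - 2*z - 106/7; decide whether this ideal is the whole ring.
Run Buchberger on G together with r (pairs among the g_i already reduce to 0 since G is a Gröbner basis):
g_1 = x*y + 2*y - 3, LT = x*y.
g_2 = x*z - 2/7*x - 5/7, LT = x*z.
g_3 = y*z + 1/14*y - 3/2*z + 3/7, LT = y*z.
r = 8/7*x + 14*y - 2*z - 106/7, LT = x.

S(g_1,r): lcm = x*y. S = -49/4*y**2 + 7/4*y*z + 61/4*y - 3.
  reduce S modulo (g_1, g_2, g_3, r):
  remainder -49/4*y**2 + 121/8*y + 21/8*z - 15/4 ≠ 0; add m_5 = -49/4*y**2 + 121/8*y + 21/8*z - 15/4 to the basis.

S(g_2,r): lcm = x*z. S = -2/7*x - 49/4*y*z + 7/4*z**2 + 53/4*z - 5/7.
  reduce S modulo (g_1, g_2, g_3, r, m_5):
  remainder 35/8*y + 7/4*z**2 - 45/8*z + 3/4 ≠ 0; add m_6 = 35/8*y + 7/4*z**2 - 45/8*z + 3/4 to the basis.

S(g_3,m_6): lcm = y*z. S = 1/14*y - 2/5*z**3 + 9/7*z**2 - 117/70*z + 3/7.
  reduce S modulo (g_1, g_2, g_3, r, m_5, m_6):
  remainder -2/5*z**3 + 44/35*z**2 - 387/245*z + 102/245 ≠ 0; add m_7 = -2/5*z**3 + 44/35*z**2 - 387/245*z + 102/245 to the basis.

The other S-polynomials (S(g_1,g_2), S(g_1,g_3), S(g_2,g_3), S(g_3,r), S(g_1,m_5), S(g_2,m_5), S(g_3,m_5), S(r,m_5), S(g_1,m_6), S(g_2,m_6), S(r,m_6), S(m_5,m_6), S(g_1,m_7), S(g_2,m_7), S(g_3,m_7), S(r,m_7), S(m_5,m_7), S(m_6,m_7)) all reduce to 0 modulo the current basis, so we have a Gröbner basis.
Inter-reduce: drop elements whose leading term is divisible by another's, tail-reduce, and make monic.
Reduced Gröbner basis: {x - 49/10*z**2 + 14*z - 307/20, y + 2/5*z**2 - 9/7*z + 6/35, z**3 - 22/7*z**2 + 387/98*z - 51/49}.
The reduced Gröbner basis of I + (p) is {x - 49/10*z**2 + 14*z - 307/20, y + 2/5*z**2 - 9/7*z + 6/35, z**3 - 22/7*z**2 + 387/98*z - 51/49} ≠ {1}, a proper ideal, so the enlarged system stays consistent: p is independent of I, with normal form 8/7*x + 14*y - 2*z - 106/7.

-6*x**2*y**2 - 12*x*y**2 + 13*x*y + 4*x*z + 4*y - 2*z - 3 is independent of I; its normal form modulo I is 8/7*x + 14*y - 2*z - 106/7.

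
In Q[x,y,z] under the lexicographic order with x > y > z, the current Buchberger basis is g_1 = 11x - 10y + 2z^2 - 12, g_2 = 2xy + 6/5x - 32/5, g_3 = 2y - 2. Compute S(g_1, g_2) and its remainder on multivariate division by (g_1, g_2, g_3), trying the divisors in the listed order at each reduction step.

S(g_1, g_2) = -3/5x - 10/11y^2 + 2/11yz^2 - 12/11y + 16/5; remainder on division = 16/55z^2.

lcm(LM(g_1), LM(g_2)) = xy.
S = (lcm/LT(g_1))·g_1 − (lcm/LT(g_2))·g_2 = -3/5x - 10/11y^2 + 2/11yz^2 - 12/11y + 16/5.
Reduce S modulo (g_1, g_2, g_3) in that order:
  leading term x: subtract (-3/55)·g_1 from -3/5x - 10/11y^2 + 2/11yz^2 - 12/11y + 16/5 → -10/11y^2 + 2/11yz^2 - 18/11y + 6/55z^2 + 28/11
  leading term y^2: subtract (-5/11y)·g_3 from -10/11y^2 + 2/11yz^2 - 18/11y + 6/55z^2 + 28/11 → 2/11yz^2 - 28/11y + 6/55z^2 + 28/11
  leading term yz^2: subtract (1/11z^2)·g_3 from 2/11yz^2 - 28/11y + 6/55z^2 + 28/11 → -28/11y + 16/55z^2 + 28/11
  leading term y: subtract (-14/11)·g_3 from -28/11y + 16/55z^2 + 28/11 → 16/55z^2
  leading term z^2: no divisor's leading term divides it; move 16/55z^2 to the remainder.
The remainder 16/55z^2 is nonzero, so it would be added as the next basis element.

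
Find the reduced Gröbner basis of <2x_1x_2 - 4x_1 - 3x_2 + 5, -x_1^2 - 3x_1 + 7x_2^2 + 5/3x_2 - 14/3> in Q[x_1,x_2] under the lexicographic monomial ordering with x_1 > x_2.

G = {x_1 - 14x_2^3 + 74/3x_2^2 + 59/2x_2 - 247/6, x_2^4 - 79/21x_2^3 + 17/12x_2^2 + 148/21x_2 - 479/84}

f_1 = 2x_1x_2 - 4x_1 - 3x_2 + 5, LT = x_1x_2.
f_2 = -x_1^2 - 3x_1 + 7x_2^2 + 5/3x_2 - 14/3, LT = x_1^2.

S(f_1,f_2): lcm = x_1^2x_2. S = -2x_1^2 - 9/2x_1x_2 + 5/2x_1 + 7x_2^3 + 5/3x_2^2 - 14/3x_2.
  leading term x_1^2: subtract (2)·f_2 from -2x_1^2 - 9/2x_1x_2 + 5/2x_1 + 7x_2^3 + 5/3x_2^2 - 14/3x_2 → -9/2x_1x_2 + 17/2x_1 + 7x_2^3 - 37/3x_2^2 - 8x_2 + 28/3
  leading term x_1x_2: subtract (-9/4)·f_1 from -9/2x_1x_2 + 17/2x_1 + 7x_2^3 - 37/3x_2^2 - 8x_2 + 28/3 → -1/2x_1 + 7x_2^3 - 37/3x_2^2 - 59/4x_2 + 247/12
  leading term x_1: no divisor's leading term divides it; move -1/2x_1 to the remainder.
  leading term x_2^3: no divisor's leading term divides it; move 7x_2^3 to the remainder.
  leading term x_2^2: no divisor's leading term divides it; move -37/3x_2^2 to the remainder.
  leading term x_2: no divisor's leading term divides it; move -59/4x_2 to the remainder.
  leading term 1: no divisor's leading term divides it; move 247/12 to the remainder.
  remainder -1/2x_1 + 7x_2^3 - 37/3x_2^2 - 59/4x_2 + 247/12 ≠ 0; add g_3 = -1/2x_1 + 7x_2^3 - 37/3x_2^2 - 59/4x_2 + 247/12 to the basis.

S(f_1,g_3): lcm = x_1x_2. S = -2x_1 + 14x_2^4 - 74/3x_2^3 - 59/2x_2^2 + 119/3x_2 + 5/2.
  leading term x_1: subtract (4)·g_3 from -2x_1 + 14x_2^4 - 74/3x_2^3 - 59/2x_2^2 + 119/3x_2 + 5/2 → 14x_2^4 - 158/3x_2^3 + 119/6x_2^2 + 296/3x_2 - 479/6
  leading term x_2^4: no divisor's leading term divides it; move 14x_2^4 to the remainder.
  leading term x_2^3: no divisor's leading term divides it; move -158/3x_2^3 to the remainder.
  leading term x_2^2: no divisor's leading term divides it; move 119/6x_2^2 to the remainder.
  leading term x_2: no divisor's leading term divides it; move 296/3x_2 to the remainder.
  leading term 1: no divisor's leading term divides it; move -479/6 to the remainder.
  remainder 14x_2^4 - 158/3x_2^3 + 119/6x_2^2 + 296/3x_2 - 479/6 ≠ 0; add g_4 = 14x_2^4 - 158/3x_2^3 + 119/6x_2^2 + 296/3x_2 - 479/6 to the basis.

S(f_2,g_3): lcm = x_1^2. S = 14x_1x_2^3 - 74/3x_1x_2^2 - 59/2x_1x_2 + 265/6x_1 - 7x_2^2 - 5/3x_2 + 14/3.
  leading term x_1x_2^3: subtract (7x_2^2)·f_1 from 14x_1x_2^3 - 74/3x_1x_2^2 - 59/2x_1x_2 + 265/6x_1 - 7x_2^2 - 5/3x_2 + 14/3 → 10/3x_1x_2^2 - 59/2x_1x_2 + 265/6x_1 + 21x_2^3 - 42x_2^2 - 5/3x_2 + 14/3
  leading term x_1x_2^2: subtract (5/3x_2)·f_1 from 10/3x_1x_2^2 - 59/2x_1x_2 + 265/6x_1 + 21x_2^3 - 42x_2^2 - 5/3x_2 + 14/3 → -137/6x_1x_2 + 265/6x_1 + 21x_2^3 - 37x_2^2 - 10x_2 + 14/3
  leading term x_1x_2: subtract (-137/12)·f_1 from -137/6x_1x_2 + 265/6x_1 + 21x_2^3 - 37x_2^2 - 10x_2 + 14/3 → -3/2x_1 + 21x_2^3 - 37x_2^2 - 177/4x_2 + 247/4
  leading term x_1: subtract (3)·g_3 from -3/2x_1 + 21x_2^3 - 37x_2^2 - 177/4x_2 + 247/4 → 0
  remainder 0.

S(f_1,g_4): lcm = x_1x_2^4. S = 37/21x_1x_2^3 - 17/12x_1x_2^2 - 148/21x_1x_2 + 479/84x_1 - 3/2x_2^4 + 5/2x_2^3.
  leading term x_1x_2^3: subtract (37/42x_2^2)·f_1 from 37/21x_1x_2^3 - 17/12x_1x_2^2 - 148/21x_1x_2 + 479/84x_1 - 3/2x_2^4 + 5/2x_2^3 → 59/28x_1x_2^2 - 148/21x_1x_2 + 479/84x_1 - 3/2x_2^4 + 36/7x_2^3 - 185/42x_2^2
  leading term x_1x_2^2: subtract (59/56x_2)·f_1 from 59/28x_1x_2^2 - 148/21x_1x_2 + 479/84x_1 - 3/2x_2^4 + 36/7x_2^3 - 185/42x_2^2 → -17/6x_1x_2 + 479/84x_1 - 3/2x_2^4 + 36/7x_2^3 - 209/168x_2^2 - 295/56x_2
  leading term x_1x_2: subtract (-17/12)·f_1 from -17/6x_1x_2 + 479/84x_1 - 3/2x_2^4 + 36/7x_2^3 - 209/168x_2^2 - 295/56x_2 → 1/28x_1 - 3/2x_2^4 + 36/7x_2^3 - 209/168x_2^2 - 533/56x_2 + 85/12
  leading term x_1: subtract (-1/14)·g_3 from 1/28x_1 - 3/2x_2^4 + 36/7x_2^3 - 209/168x_2^2 - 533/56x_2 + 85/12 → -3/2x_2^4 + 79/14x_2^3 - 17/8x_2^2 - 74/7x_2 + 479/56
  leading term x_2^4: subtract (-3/28)·g_4 from -3/2x_2^4 + 79/14x_2^3 - 17/8x_2^2 - 74/7x_2 + 479/56 → 0
  remainder 0.

S(f_2,g_4): leading monomials are coprime, so the S-polynomial reduces to 0 (Buchberger's first criterion).
S(g_3,g_4): leading monomials are coprime, so the S-polynomial reduces to 0 (Buchberger's first criterion).
Every S-polynomial of the final basis reduces to 0, so we have a Gröbner basis.
Inter-reduce: drop elements whose leading term is divisible by another's, tail-reduce, and make monic.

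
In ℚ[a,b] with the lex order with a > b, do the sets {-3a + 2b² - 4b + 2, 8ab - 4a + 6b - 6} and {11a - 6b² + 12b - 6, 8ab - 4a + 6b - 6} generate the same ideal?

No, the ideals differ.

Since reduced Gröbner bases are canonical representatives of ideals under a given ordering, it suffices to compute and compare them.
Buchberger on the first generating set:
f_1 = -3a + 2b² - 4b + 2, LT = a.
f_2 = 8ab - 4a + 6b - 6, LT = ab.

S(f_1,f_2): lcm = ab. S = ½a - ⅔b³ + 4/3b² - 17/12b + ¾.
  reduce S modulo (f_1, f_2):
  remainder -⅔b³ + 5/3b² - 25/12b + 13/12 ≠ 0; add g_3 = -⅔b³ + 5/3b² - 25/12b + 13/12 to the basis.

The other S-polynomials (S(f_1,g_3), S(f_2,g_3)) all reduce to 0 modulo the current basis, so we have a Gröbner basis.
Inter-reduce: drop elements whose leading term is divisible by another's, tail-reduce, and make monic.
Reduced Gröbner basis: {a - ⅔b² + 4/3b - ⅔, b³ - 5/2b² + 25/8b - 13/8}.

Buchberger on the second generating set:
h_1 = 11a - 6b² + 12b - 6, LT = a.
h_2 = 8ab - 4a + 6b - 6, LT = ab.

S(h_1,h_2): lcm = ab. S = ½a - 6/11b³ + 12/11b² - 57/44b + ¾.
  reduce S modulo (h_1, h_2):
  remainder -6/11b³ + 15/11b² - 81/44b + 45/44 ≠ 0; add k_3 = -6/11b³ + 15/11b² - 81/44b + 45/44 to the basis.

The other S-polynomials (S(h_1,k_3), S(h_2,k_3)) all reduce to 0 modulo the current basis, so we have a Gröbner basis.
Inter-reduce: drop elements whose leading term is divisible by another's, tail-reduce, and make monic.
Reduced Gröbner basis: {a - 6/11b² + 12/11b - 6/11, b³ - 5/2b² + 27/8b - 15/8}.

These differ, so the ideals are not equal.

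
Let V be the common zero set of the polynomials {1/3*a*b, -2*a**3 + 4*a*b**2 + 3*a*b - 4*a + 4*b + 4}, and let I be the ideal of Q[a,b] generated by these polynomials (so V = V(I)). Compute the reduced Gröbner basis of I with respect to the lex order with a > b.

G = {a**3 + 2*a - 2*b - 2, a*b, b**2 + b}

This is the nonlinear analogue of row-reducing a linear system.

f_1 = 1/3*a*b, LT = a*b.
f_2 = -2*a**3 + 4*a*b**2 + 3*a*b - 4*a + 4*b + 4, LT = a**3.

S(f_1,f_2): lcm = a**3*b. S = 2*a*b**3 + 3/2*a*b**2 - 2*a*b + 2*b**2 + 2*b.
  leading term a*b**3: subtract (6*b**2)·f_1 from 2*a*b**3 + 3/2*a*b**2 - 2*a*b + 2*b**2 + 2*b → 3/2*a*b**2 - 2*a*b + 2*b**2 + 2*b
  leading term a*b**2: subtract (9/2*b)·f_1 from 3/2*a*b**2 - 2*a*b + 2*b**2 + 2*b → -2*a*b + 2*b**2 + 2*b
  leading term a*b: subtract (-6)·f_1 from -2*a*b + 2*b**2 + 2*b → 2*b**2 + 2*b
  leading term b**2: no divisor's leading term divides it; move 2*b**2 to the remainder.
  leading term b: no divisor's leading term divides it; move 2*b to the remainder.
  remainder 2*b**2 + 2*b ≠ 0; add g_3 = 2*b**2 + 2*b to the basis.

The other S-polynomials (S(f_1,g_3), S(f_2,g_3)) all reduce to 0 modulo the current basis, so we have a Gröbner basis.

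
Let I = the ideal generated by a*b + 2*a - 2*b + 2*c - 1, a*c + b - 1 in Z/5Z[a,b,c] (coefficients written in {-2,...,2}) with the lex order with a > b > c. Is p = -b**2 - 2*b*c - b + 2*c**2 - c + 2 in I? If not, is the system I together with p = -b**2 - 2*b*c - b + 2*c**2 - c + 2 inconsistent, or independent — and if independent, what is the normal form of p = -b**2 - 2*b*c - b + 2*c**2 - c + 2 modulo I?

First compute the reduced Gröbner basis of I by Buchberger's algorithm.
f_1 = a*b + 2*a - 2*b + 2*c - 1, LT = a*b.
f_2 = a*c + b - 1, LT = a*c.

S(f_1,f_2): lcm = a*b*c. S = 2*a*c - b**2 - 2*b*c + b + 2*c**2 - c.
  leading term a*c: subtract (2)·f_2 from 2*a*c - b**2 - 2*b*c + b + 2*c**2 - c → -b**2 - 2*b*c - b + 2*c**2 - c + 2
  leading term b**2: no divisor's leading term divides it; move -b**2 to the remainder.
  leading term b*c: no divisor's leading term divides it; move -2*b*c to the remainder.
  leading term b: no divisor's leading term divides it; move -b to the remainder.
  leading term c**2: no divisor's leading term divides it; move 2*c**2 to the remainder.
  leading term c: no divisor's leading term divides it; move -c to the remainder.
  leading term 1: no divisor's leading term divides it; move 2 to the remainder.
  remainder -b**2 - 2*b*c - b + 2*c**2 - c + 2 ≠ 0; add h_3 = -b**2 - 2*b*c - b + 2*c**2 - c + 2 to the basis.

The other S-polynomials (S(f_1,h_3), S(f_2,h_3)) all reduce to 0 modulo the current basis, so we have a Gröbner basis.
Inter-reduce: drop elements whose leading term is divisible by another's, tail-reduce, and make monic.
Reduced Gröbner basis: {a*b + 2*a - 2*b + 2*c - 1, a*c + b - 1, b**2 + 2*b*c + b - 2*c**2 + c - 2}.
Label its elements g_1 = a*b + 2*a - 2*b + 2*c - 1, g_2 = a*c + b - 1, g_3 = b**2 + 2*b*c + b - 2*c**2 + c - 2.

Reduce p = -b**2 - 2*b*c - b + 2*c**2 - c + 2 modulo G:
  leading term b**2: subtract (-1)·g_3 from -b**2 - 2*b*c - b + 2*c**2 - c + 2 → 0
  normal form = 0.
Since the normal form is 0, p ∈ I.

-b**2 - 2*b*c - b + 2*c**2 - c + 2 lies in I (it reduces to 0).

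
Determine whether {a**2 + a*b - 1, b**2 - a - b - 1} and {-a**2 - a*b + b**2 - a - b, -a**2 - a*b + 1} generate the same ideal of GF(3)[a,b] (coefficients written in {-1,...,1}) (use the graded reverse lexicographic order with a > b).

Equality of ideals is decidable: compute both reduced Gröbner bases (unique for the ordering) and check whether they agree.
Buchberger on the first generating set:
f_1 = a**2 + a*b - 1, LT = a**2.
f_2 = b**2 - a - b - 1, LT = b**2.

The S-polynomials (S(f_1,f_2)) all reduce to 0 modulo the current basis, so we have a Gröbner basis.
Inter-reduce: drop elements whose leading term is divisible by another's, tail-reduce, and make monic.
Reduced Gröbner basis: {a**2 + a*b - 1, b**2 - a - b - 1}.

Buchberger on the second generating set:
h_1 = -a**2 - a*b + b**2 - a - b, LT = a**2.
h_2 = -a**2 - a*b + 1, LT = a**2.

S(h_1,h_2): lcm = a**2. S = -b**2 + a + b + 1.
  leading term b**2: no divisor's leading term divides it; move -b**2 to the remainder.
  leading term a: no divisor's leading term divides it; move a to the remainder.
  leading term b: no divisor's leading term divides it; move b to the remainder.
  leading term 1: no divisor's leading term divides it; move 1 to the remainder.
  remainder -b**2 + a + b + 1 ≠ 0; add k_3 = -b**2 + a + b + 1 to the basis.

The other S-polynomials (S(h_1,k_3), S(h_2,k_3)) all reduce to 0 modulo the current basis, so we have a Gröbner basis.
Inter-reduce: drop elements whose leading term is divisible by another's, tail-reduce, and make monic.
Reduced Gröbner basis: {a**2 + a*b - 1, b**2 - a - b - 1}.

Same reduced basis, so the two generating sets span the same ideal.

Yes, the ideals are equal.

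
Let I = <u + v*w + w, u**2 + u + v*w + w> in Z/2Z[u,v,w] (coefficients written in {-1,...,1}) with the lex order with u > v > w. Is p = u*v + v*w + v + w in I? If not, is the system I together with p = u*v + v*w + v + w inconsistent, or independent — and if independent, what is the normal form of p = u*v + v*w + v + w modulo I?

First compute the reduced Gröbner basis of I by Buchberger's algorithm.
f_1 = u + v*w + w, LT = u.
f_2 = u**2 + u + v*w + w, LT = u**2.

S(f_1,f_2): lcm = u**2. S = u*v*w + u*w + u + v*w + w.
  leading term u*v*w: subtract (v*w)·f_1 from u*v*w + u*w + u + v*w + w → u*w + u + v**2*w**2 + v*w**2 + v*w + w
  leading term u*w: subtract (w)·f_1 from u*w + u + v**2*w**2 + v*w**2 + v*w + w → u + v**2*w**2 + v*w + w**2 + w
  leading term u: subtract (1)·f_1 from u + v**2*w**2 + v*w + w**2 + w → v**2*w**2 + w**2
  leading term v**2*w**2: no divisor's leading term divides it; move v**2*w**2 to the remainder.
  leading term w**2: no divisor's leading term divides it; move w**2 to the remainder.
  remainder v**2*w**2 + w**2 ≠ 0; add h_3 = v**2*w**2 + w**2 to the basis.

The other S-polynomials (S(f_1,h_3), S(f_2,h_3)) all reduce to 0 modulo the current basis, so we have a Gröbner basis.
Inter-reduce: drop elements whose leading term is divisible by another's, tail-reduce, and make monic.
Reduced Gröbner basis: {u + v*w + w, v**2*w**2 + w**2}.
Label its elements g_1 = u + v*w + w, g_2 = v**2*w**2 + w**2.

Reduce p = u*v + v*w + v + w modulo G:
  leading term u*v: subtract (v)·g_1 from u*v + v*w + v + w → v**2*w + v + w
  leading term v**2*w: no divisor's leading term divides it; move v**2*w to the remainder.
  leading term v: no divisor's leading term divides it; move v to the remainder.
  leading term w: no divisor's leading term divides it; move w to the remainder.
  normal form = v**2*w + v + w.
The normal form is nonzero, so p ∉ I. Since p minus its normal form lies in I, I + (p) = I + (r) where r = v**2*w + v + w; decide whether this ideal is the whole ring.
Run Buchberger on G together with r (pairs among the g_i already reduce to 0 since G is a Gröbner basis):
g_1 = u + v*w + w, LT = u.
g_2 = v**2*w**2 + w**2, LT = v**2*w**2.
r = v**2*w + v + w, LT = v**2*w.

S(g_2,r): lcm = v**2*w**2. S = v*w.
  leading term v*w: no divisor's leading term divides it; move v*w to the remainder.
  remainder v*w ≠ 0; add m_4 = v*w to the basis.

S(g_2,m_4): lcm = v**2*w**2. S = w**2.
  leading term w**2: no divisor's leading term divides it; move w**2 to the remainder.
  remainder w**2 ≠ 0; add m_5 = w**2 to the basis.

S(r,m_4): lcm = v**2*w. S = v + w.
  leading term v: no divisor's leading term divides it; move v to the remainder.
  leading term w: no divisor's leading term divides it; move w to the remainder.
  remainder v + w ≠ 0; add m_6 = v + w to the basis.

The other S-polynomials (S(g_1,g_2), S(g_1,r), S(g_1,m_4), S(g_1,m_5), S(g_2,m_5), S(r,m_5), S(m_4,m_5), S(g_1,m_6), S(g_2,m_6), S(r,m_6), S(m_4,m_6), S(m_5,m_6)) all reduce to 0 modulo the current basis, so we have a Gröbner basis.
Inter-reduce: drop elements whose leading term is divisible by another's, tail-reduce, and make monic.
Reduced Gröbner basis: {u + w, v + w, w**2}.
The reduced Gröbner basis of I + (p) is {u + w, v + w, w**2} ≠ {1}, a proper ideal, so the enlarged system stays consistent: p is independent of I, with normal form v**2*w + v + w.

The remainder on division by a Gröbner basis is unique — it is the normal form.

u*v + v*w + v + w is independent of I; its normal form modulo I is v**2*w + v + w.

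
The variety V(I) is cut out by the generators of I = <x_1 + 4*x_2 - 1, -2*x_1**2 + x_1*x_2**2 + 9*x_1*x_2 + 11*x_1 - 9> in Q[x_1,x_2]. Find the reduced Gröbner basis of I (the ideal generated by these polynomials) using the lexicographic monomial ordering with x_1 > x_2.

G = {x_1 + 4*x_2 - 1, x_2**3 + 67/4*x_2**2 + 19/4*x_2}

f_1 = x_1 + 4*x_2 - 1, LT = x_1.
f_2 = -2*x_1**2 + x_1*x_2**2 + 9*x_1*x_2 + 11*x_1 - 9, LT = x_1**2.

S(f_1,f_2): lcm = x_1**2. S = 1/2*x_1*x_2**2 + 17/2*x_1*x_2 + 9/2*x_1 - 9/2.
  reduce S modulo (f_1, f_2):
  remainder -2*x_2**3 - 67/2*x_2**2 - 19/2*x_2 ≠ 0; add g_3 = -2*x_2**3 - 67/2*x_2**2 - 19/2*x_2 to the basis.

The other S-polynomials (S(f_1,g_3), S(f_2,g_3)) all reduce to 0 modulo the current basis, so we have a Gröbner basis.
Inter-reduce: drop elements whose leading term is divisible by another's, tail-reduce, and make monic.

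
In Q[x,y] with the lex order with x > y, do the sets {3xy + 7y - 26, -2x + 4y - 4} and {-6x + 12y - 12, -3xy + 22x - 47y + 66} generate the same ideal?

Since reduced Gröbner bases are canonical representatives of ideals under a given ordering, it suffices to compute and compare them.
Buchberger on the first generating set:
f_1 = 3xy + 7y - 26, LT = xy.
f_2 = -2x + 4y - 4, LT = x.

S(f_1,f_2): lcm = xy. S = 2y^2 + 1/3y - 26/3.
  leading term y^2: no divisor's leading term divides it; move 2y^2 to the remainder.
  leading term y: no divisor's leading term divides it; move 1/3y to the remainder.
  leading term 1: no divisor's leading term divides it; move -26/3 to the remainder.
  remainder 2y^2 + 1/3y - 26/3 ≠ 0; add g_3 = 2y^2 + 1/3y - 26/3 to the basis.

The other S-polynomials (S(f_1,g_3), S(f_2,g_3)) all reduce to 0 modulo the current basis, so we have a Gröbner basis.
Inter-reduce: drop elements whose leading term is divisible by another's, tail-reduce, and make monic.
Reduced Gröbner basis: {x - 2y + 2, y^2 + 1/6y - 13/3}.

Buchberger on the second generating set:
h_1 = -6x + 12y - 12, LT = x.
h_2 = -3xy + 22x - 47y + 66, LT = xy.

S(h_1,h_2): lcm = xy. S = 22/3x - 2y^2 - 41/3y + 22.
  leading term x: subtract (-11/9)·h_1 from 22/3x - 2y^2 - 41/3y + 22 → -2y^2 + y + 22/3
  leading term y^2: no divisor's leading term divides it; move -2y^2 to the remainder.
  leading term y: no divisor's leading term divides it; move y to the remainder.
  leading term 1: no divisor's leading term divides it; move 22/3 to the remainder.
  remainder -2y^2 + y + 22/3 ≠ 0; add k_3 = -2y^2 + y + 22/3 to the basis.

The other S-polynomials (S(h_1,k_3), S(h_2,k_3)) all reduce to 0 modulo the current basis, so we have a Gröbner basis.
Inter-reduce: drop elements whose leading term is divisible by another's, tail-reduce, and make monic.
Reduced Gröbner basis: {x - 2y + 2, y^2 - 1/2y - 11/3}.

These differ, so the ideals are not equal.

No, the ideals differ.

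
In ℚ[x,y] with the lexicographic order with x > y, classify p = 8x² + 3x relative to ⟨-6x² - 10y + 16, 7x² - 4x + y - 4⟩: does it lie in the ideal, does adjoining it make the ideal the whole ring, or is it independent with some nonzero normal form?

First compute the reduced Gröbner basis of I by Buchberger's algorithm.
f_1 = -6x² - 10y + 16, LT = x².
f_2 = 7x² - 4x + y - 4, LT = x².

S(f_1,f_2): lcm = x². S = 4/7x + 32/21y - 44/21.
  reduce S modulo (f_1, f_2):
  remainder 4/7x + 32/21y - 44/21 ≠ 0; add h_3 = 4/7x + 32/21y - 44/21 to the basis.

S(f_1,h_3): lcm = x². S = -8/3xy + 11/3x + 5/3y - 8/3.
  reduce S modulo (f_1, f_2, h_3):
  remainder 64/9y² - 161/9y + 97/9 ≠ 0; add h_4 = 64/9y² - 161/9y + 97/9 to the basis.

The other S-polynomials (S(f_2,h_3), S(f_1,h_4), S(f_2,h_4), S(h_3,h_4)) all reduce to 0 modulo the current basis, so we have a Gröbner basis.
Inter-reduce: drop elements whose leading term is divisible by another's, tail-reduce, and make monic.
Reduced Gröbner basis: {x + 8/3y - 11/3, y² - 161/64y + 97/64}.
Label its elements g_1 = x + 8/3y - 11/3, g_2 = y² - 161/64y + 97/64.

Reduce p = 8x² + 3x modulo G:
  leading term x²: subtract (8x)·g_1 from 8x² + 3x → -64/3xy + 97/3x
  leading term xy: subtract (-64/3y)·g_1 from -64/3xy + 97/3x → 97/3x + 512/9y² - 704/9y
  leading term x: subtract (97/3)·g_1 from 97/3x + 512/9y² - 704/9y → 512/9y² - 1480/9y + 1067/9
  leading term y²: subtract (512/9)·g_2 from 512/9y² - 1480/9y + 1067/9 → -64/3y + 97/3
  leading term y: no divisor's leading term divides it; move -64/3y to the remainder.
  leading term 1: no divisor's leading term divides it; move 97/3 to the remainder.
  normal form = -64/3y + 97/3.
The normal form is nonzero, so p ∉ I. Since p minus its normal form lies in I, I + (p) = I + (r) where r = -64/3y + 97/3; decide whether this ideal is the whole ring.
Run Buchberger on G together with r (pairs among the g_i already reduce to 0 since G is a Gröbner basis):
g_1 = x + 8/3y - 11/3, LT = x.
g_2 = y² - 161/64y + 97/64, LT = y².
r = -64/3y + 97/3, LT = y.

The S-polynomials (S(g_1,g_2), S(g_1,r), S(g_2,r)) all reduce to 0 modulo the current basis, so we have a Gröbner basis.
Inter-reduce: drop elements whose leading term is divisible by another's, tail-reduce, and make monic.
Reduced Gröbner basis: {x + ⅜, y - 97/64}.
The reduced Gröbner basis of I + (p) is {x + ⅜, y - 97/64} ≠ {1}, a proper ideal, so the enlarged system stays consistent: p is independent of I, with normal form -64/3y + 97/3.

The remainder on division by a Gröbner basis is unique — it is the normal form.

8x² + 3x is independent of I; its normal form modulo I is -64/3y + 97/3.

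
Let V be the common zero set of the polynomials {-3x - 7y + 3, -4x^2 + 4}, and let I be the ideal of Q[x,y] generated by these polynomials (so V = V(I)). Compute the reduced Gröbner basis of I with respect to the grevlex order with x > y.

f_1 = -3x - 7y + 3, LT = x.
f_2 = -4x^2 + 4, LT = x^2.

S(f_1,f_2): lcm = x^2. S = 7/3xy - x + 1.
  leading term xy: subtract (-7/9y)·f_1 from 7/3xy - x + 1 → -49/9y^2 - x + 7/3y + 1
  leading term y^2: no divisor's leading term divides it; move -49/9y^2 to the remainder.
  leading term x: subtract (1/3)·f_1 from -x + 7/3y + 1 → 14/3y
  leading term y: no divisor's leading term divides it; move 14/3y to the remainder.
  remainder -49/9y^2 + 14/3y ≠ 0; add g_3 = -49/9y^2 + 14/3y to the basis.

The other S-polynomials (S(f_1,g_3), S(f_2,g_3)) all reduce to 0 modulo the current basis, so we have a Gröbner basis.
Inter-reduce: drop elements whose leading term is divisible by another's, tail-reduce, and make monic.

G = {y^2 - 6/7y, x + 7/3y - 1}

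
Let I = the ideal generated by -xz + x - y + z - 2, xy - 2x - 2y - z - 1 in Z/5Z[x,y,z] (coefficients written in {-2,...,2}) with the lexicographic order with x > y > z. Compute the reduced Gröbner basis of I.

f_1 = -xz + x - y + z - 2, LT = xz.
f_2 = xy - 2x - 2y - z - 1, LT = xy.

S(f_1,f_2): lcm = xyz. S = -xy + 2xz + y^2 + yz + 2y + z^2 + z.
  leading term xy: subtract (-1)·f_2 from -xy + 2xz + y^2 + yz + 2y + z^2 + z → 2xz - 2x + y^2 + yz + z^2 - 1
  leading term xz: subtract (-2)·f_1 from 2xz - 2x + y^2 + yz + z^2 - 1 → y^2 + yz - 2y + z^2 + 2z
  leading term y^2: no divisor's leading term divides it; move y^2 to the remainder.
  leading term yz: no divisor's leading term divides it; move yz to the remainder.
  leading term y: no divisor's leading term divides it; move -2y to the remainder.
  leading term z^2: no divisor's leading term divides it; move z^2 to the remainder.
  leading term z: no divisor's leading term divides it; move 2z to the remainder.
  remainder y^2 + yz - 2y + z^2 + 2z ≠ 0; add g_3 = y^2 + yz - 2y + z^2 + 2z to the basis.

The other S-polynomials (S(f_1,g_3), S(f_2,g_3)) all reduce to 0 modulo the current basis, so we have a Gröbner basis.

G = {xy - 2x - 2y - z - 1, xz - x + y - z + 2, y^2 + yz - 2y + z^2 + 2z}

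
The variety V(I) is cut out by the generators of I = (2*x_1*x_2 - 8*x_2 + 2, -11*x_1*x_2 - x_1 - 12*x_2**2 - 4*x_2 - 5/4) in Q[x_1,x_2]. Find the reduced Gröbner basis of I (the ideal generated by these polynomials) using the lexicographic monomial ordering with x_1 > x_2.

G = {x_1 + 12*x_2**2 + 48*x_2 - 39/4, x_2**3 + 4*x_2**2 - 23/48*x_2 - 1/12}

The reduced Gröbner basis is the canonical form of the ideal for this ordering.

f_1 = 2*x_1*x_2 - 8*x_2 + 2, LT = x_1*x_2.
f_2 = -11*x_1*x_2 - x_1 - 12*x_2**2 - 4*x_2 - 5/4, LT = x_1*x_2.

S(f_1,f_2): lcm = x_1*x_2. S = -1/11*x_1 - 12/11*x_2**2 - 48/11*x_2 + 39/44.
  reduce S modulo (f_1, f_2):
  remainder -1/11*x_1 - 12/11*x_2**2 - 48/11*x_2 + 39/44 ≠ 0; add g_3 = -1/11*x_1 - 12/11*x_2**2 - 48/11*x_2 + 39/44 to the basis.

S(f_1,g_3): lcm = x_1*x_2. S = -12*x_2**3 - 48*x_2**2 + 23/4*x_2 + 1.
  reduce S modulo (f_1, f_2, g_3):
  remainder -12*x_2**3 - 48*x_2**2 + 23/4*x_2 + 1 ≠ 0; add g_4 = -12*x_2**3 - 48*x_2**2 + 23/4*x_2 + 1 to the basis.

The other S-polynomials (S(f_2,g_3), S(f_1,g_4), S(f_2,g_4), S(g_3,g_4)) all reduce to 0 modulo the current basis, so we have a Gröbner basis.
Inter-reduce: drop elements whose leading term is divisible by another's, tail-reduce, and make monic.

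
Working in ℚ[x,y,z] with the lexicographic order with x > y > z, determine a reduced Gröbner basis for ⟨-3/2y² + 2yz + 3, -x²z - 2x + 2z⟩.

f_1 = -3/2y² + 2yz + 3, LT = y².
f_2 = -x²z - 2x + 2z, LT = x²z.

The S-polynomials (S(f_1,f_2)) all reduce to 0 modulo the current basis, so we have a Gröbner basis.

G = {x²z + 2x - 2z, y² - 4/3yz - 2}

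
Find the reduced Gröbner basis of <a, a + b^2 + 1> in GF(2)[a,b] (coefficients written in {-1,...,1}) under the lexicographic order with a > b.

G = {a, b^2 + 1}

f_1 = a, LT = a.
f_2 = a + b^2 + 1, LT = a.

S(f_1,f_2): lcm = a. S = b^2 + 1.
  reduce S modulo (f_1, f_2):
  remainder b^2 + 1 ≠ 0; add g_3 = b^2 + 1 to the basis.

The other S-polynomials (S(f_1,g_3), S(f_2,g_3)) all reduce to 0 modulo the current basis, so we have a Gröbner basis.
Inter-reduce: drop elements whose leading term is divisible by another's, tail-reduce, and make monic.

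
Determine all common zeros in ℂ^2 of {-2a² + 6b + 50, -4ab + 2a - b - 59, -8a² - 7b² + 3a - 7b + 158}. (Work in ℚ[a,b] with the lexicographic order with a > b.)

{(4, -3)}

Compute a lex Gröbner basis by Buchberger's algorithm.
f_1 = -2a² + 6b + 50, LT = a².
f_2 = -4ab + 2a - b - 59, LT = ab.
f_3 = -8a² + 3a - 7b² - 7b + 158, LT = a².

S(f_1,f_2): lcm = a²b. S = ½a² - ¼ab - 59/4a - 3b² - 25b.
  leading term a²: subtract (-¼)·f_1 from ½a² - ¼ab - 59/4a - 3b² - 25b → -¼ab - 59/4a - 3b² - 47/2b + 25/2
  leading term ab: subtract (1/16)·f_2 from -¼ab - 59/4a - 3b² - 47/2b + 25/2 → -119/8a - 3b² - 375/16b + 259/16
  leading term a: no divisor's leading term divides it; move -119/8a to the remainder.
  leading term b²: no divisor's leading term divides it; move -3b² to the remainder.
  leading term b: no divisor's leading term divides it; move -375/16b to the remainder.
  leading term 1: no divisor's leading term divides it; move 259/16 to the remainder.
  remainder -119/8a - 3b² - 375/16b + 259/16 ≠ 0; add h_4 = -119/8a - 3b² - 375/16b + 259/16 to the basis.

S(f_1,f_3): lcm = a². S = ⅜a - ⅞b² - 31/8b - 21/4.
  leading term a: subtract (-3/119)·h_4 from ⅜a - ⅞b² - 31/8b - 21/4 → -905/952b² - 8503/1904b - 1317/272
  leading term b²: no divisor's leading term divides it; move -905/952b² to the remainder.
  leading term b: no divisor's leading term divides it; move -8503/1904b to the remainder.
  leading term 1: no divisor's leading term divides it; move -1317/272 to the remainder.
  remainder -905/952b² - 8503/1904b - 1317/272 ≠ 0; add h_5 = -905/952b² - 8503/1904b - 1317/272 to the basis.

S(f_2,f_3): lcm = a²b. S = -½a² + ⅝ab + 59/4a - ⅞b³ - ⅞b² + 79/4b.
  leading term a²: subtract (¼)·f_1 from -½a² + ⅝ab + 59/4a - ⅞b³ - ⅞b² + 79/4b → ⅝ab + 59/4a - ⅞b³ - ⅞b² + 73/4b - 25/2
  leading term ab: subtract (-5/32)·f_2 from ⅝ab + 59/4a - ⅞b³ - ⅞b² + 73/4b - 25/2 → 241/16a - ⅞b³ - ⅞b² + 579/32b - 695/32
  leading term a: subtract (-241/238)·h_4 from 241/16a - ⅞b³ - ⅞b² + 579/32b - 695/32 → -⅞b³ - 3725/952b² - 10737/1904b - 1449/272
  leading term b³: subtract (833/905b)·h_5 from -⅞b³ - 3725/952b² - 10737/1904b - 1449/272 → 340749/1723120b² - 1018779/861560b - 1449/272
  leading term b²: subtract (-340749/1638050)·h_5 from 340749/1723120b² - 1018779/861560b - 1449/272 → -55339233/26208800b - 166017699/26208800
  leading term b: no divisor's leading term divides it; move -55339233/26208800b to the remainder.
  leading term 1: no divisor's leading term divides it; move -166017699/26208800 to the remainder.
  remainder -55339233/26208800b - 166017699/26208800 ≠ 0; add h_6 = -55339233/26208800b - 166017699/26208800 to the basis.

The other S-polynomials (S(f_1,h_4), S(f_2,h_4), S(f_3,h_4), S(f_1,h_5), S(f_2,h_5), S(f_3,h_5), S(h_4,h_5), S(f_1,h_6), S(f_2,h_6), S(f_3,h_6), S(h_4,h_6), S(h_5,h_6)) all reduce to 0 modulo the current basis, so we have a Gröbner basis.
Inter-reduce: drop elements whose leading term is divisible by another's, tail-reduce, and make monic.
Reduced Gröbner basis: {a - 4, b + 3}.

The lex basis is triangular: the last element involves only b. Solving b + 3 = 0 gives b ∈ {-3}; substituting each value into the earlier elements determines the remaining variables.
  b = -3: the earlier basis element becomes a - 4 = 0, giving a = 4 — point (4, -3).
Check: every point annihilates each of the original generators.
Zero-dimensionality of the ideal guarantees finitely many solutions over ℂ.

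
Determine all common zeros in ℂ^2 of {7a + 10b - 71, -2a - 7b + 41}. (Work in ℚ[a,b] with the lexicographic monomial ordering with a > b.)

{(3, 5)}

Compute a lex Gröbner basis by Buchberger's algorithm.
f_1 = 7a + 10b - 71, LT = a.
f_2 = -2a - 7b + 41, LT = a.

S(f_1,f_2): lcm = a. S = -29/14b + 145/14.
  leading term b: no divisor's leading term divides it; move -29/14b to the remainder.
  leading term 1: no divisor's leading term divides it; move 145/14 to the remainder.
  remainder -29/14b + 145/14 ≠ 0; add h_3 = -29/14b + 145/14 to the basis.

The other S-polynomials (S(f_1,h_3), S(f_2,h_3)) all reduce to 0 modulo the current basis, so we have a Gröbner basis.
Inter-reduce: drop elements whose leading term is divisible by another's, tail-reduce, and make monic.
Reduced Gröbner basis: {a - 3, b - 5}.

Elimination: the polynomial b - 5 lies in the elimination ideal for b, so b ∈ {5}. For each such b, the remaining basis elements (now univariate) give the rest of the solution.
  b = 5: the earlier basis element becomes a - 3 = 0, giving a = 3 — point (3, 5).
Check: every point annihilates each of the original generators.
Zero-dimensionality of the ideal guarantees finitely many solutions over ℂ.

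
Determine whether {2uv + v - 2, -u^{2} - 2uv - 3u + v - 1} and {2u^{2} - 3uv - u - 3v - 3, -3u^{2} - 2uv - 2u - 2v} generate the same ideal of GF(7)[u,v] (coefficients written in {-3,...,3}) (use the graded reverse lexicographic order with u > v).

No, the ideals differ.

Since reduced Gröbner bases are canonical representatives of ideals under a given ordering, it suffices to compute and compare them.
Buchberger on the first generating set:
f_1 = 2uv + v - 2, LT = uv.
f_2 = -u^{2} - 2uv - 3u + v - 1, LT = u^{2}.

S(f_1,f_2): lcm = u^{2}v. S = -2uv^{2} + uv + v^{2} - u - v.
  leading term uv^{2}: subtract (-v)·f_1 from -2uv^{2} + uv + v^{2} - u - v → uv + 2v^{2} - u - 3v
  leading term uv: subtract (-3)·f_1 from uv + 2v^{2} - u - 3v → 2v^{2} - u + 1
  leading term v^{2}: no divisor's leading term divides it; move 2v^{2} to the remainder.
  leading term u: no divisor's leading term divides it; move -u to the remainder.
  leading term 1: no divisor's leading term divides it; move 1 to the remainder.
  remainder 2v^{2} - u + 1 ≠ 0; add g_3 = 2v^{2} - u + 1 to the basis.

The other S-polynomials (S(f_1,g_3), S(f_2,g_3)) all reduce to 0 modulo the current basis, so we have a Gröbner basis.
Inter-reduce: drop elements whose leading term is divisible by another's, tail-reduce, and make monic.
Reduced Gröbner basis: {u^{2} + 3u - 2v + 3, uv - 3v - 1, v^{2} + 3u - 3}.

Buchberger on the second generating set:
h_1 = 2u^{2} - 3uv - u - 3v - 3, LT = u^{2}.
h_2 = -3u^{2} - 2uv - 2u - 2v, LT = u^{2}.

S(h_1,h_2): lcm = u^{2}. S = -uv - v + 2.
  leading term uv: no divisor's leading term divides it; move -uv to the remainder.
  leading term v: no divisor's leading term divides it; move -v to the remainder.
  leading term 1: no divisor's leading term divides it; move 2 to the remainder.
  remainder -uv - v + 2 ≠ 0; add k_3 = -uv - v + 2 to the basis.

S(h_1,k_3): lcm = u^{2}v. S = 2uv^{2} + 2uv + 2v^{2} + 2u + 2v.
  leading term uv^{2}: subtract (-2v)·k_3 from 2uv^{2} + 2uv + 2v^{2} + 2u + 2v → 2uv + 2u - v
  leading term uv: subtract (-2)·k_3 from 2uv + 2u - v → 2u - 3v - 3
  leading term u: no divisor's leading term divides it; move 2u to the remainder.
  leading term v: no divisor's leading term divides it; move -3v to the remainder.
  leading term 1: no divisor's leading term divides it; move -3 to the remainder.
  remainder 2u - 3v - 3 ≠ 0; add k_4 = 2u - 3v - 3 to the basis.

S(k_3,k_4): lcm = uv. S = -2v^{2} - v - 2.
  leading term v^{2}: no divisor's leading term divides it; move -2v^{2} to the remainder.
  leading term v: no divisor's leading term divides it; move -v to the remainder.
  leading term 1: no divisor's leading term divides it; move -2 to the remainder.
  remainder -2v^{2} - v - 2 ≠ 0; add k_5 = -2v^{2} - v - 2 to the basis.

The other S-polynomials (S(h_2,k_3), S(h_1,k_4), S(h_2,k_4), S(h_1,k_5), S(h_2,k_5), S(k_3,k_5), S(k_4,k_5)) all reduce to 0 modulo the current basis, so we have a Gröbner basis.
Inter-reduce: drop elements whose leading term is divisible by another's, tail-reduce, and make monic.
Reduced Gröbner basis: {v^{2} - 3v + 1, u + 2v + 2}.

The bases are distinct; the ideals are different.
The same test decides containment: I ⊆ J iff every generator of I reduces to 0 modulo a Gröbner basis of J.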